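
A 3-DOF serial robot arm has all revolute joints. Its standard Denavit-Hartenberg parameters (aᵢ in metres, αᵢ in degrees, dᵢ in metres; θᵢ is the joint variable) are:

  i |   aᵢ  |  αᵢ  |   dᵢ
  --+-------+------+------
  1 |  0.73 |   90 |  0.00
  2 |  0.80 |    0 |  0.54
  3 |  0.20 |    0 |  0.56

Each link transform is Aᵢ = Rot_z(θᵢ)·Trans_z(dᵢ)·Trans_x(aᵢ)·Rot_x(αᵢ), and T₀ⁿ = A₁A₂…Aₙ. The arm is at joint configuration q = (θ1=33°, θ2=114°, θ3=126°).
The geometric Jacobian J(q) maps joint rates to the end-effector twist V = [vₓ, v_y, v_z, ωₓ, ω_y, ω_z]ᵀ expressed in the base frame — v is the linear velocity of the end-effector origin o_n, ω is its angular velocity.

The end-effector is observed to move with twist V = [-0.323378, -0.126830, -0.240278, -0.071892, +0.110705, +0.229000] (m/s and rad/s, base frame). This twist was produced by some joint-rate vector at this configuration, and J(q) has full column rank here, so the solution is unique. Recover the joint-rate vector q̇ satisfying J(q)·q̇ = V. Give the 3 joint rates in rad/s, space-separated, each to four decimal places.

o_n = [0.8546, -0.7566, 0.5576]
J₁: ẑ×o_n = [0.7566, 0.8546, -0.0000], ω = ẑ
J2: z=[0.5446, -0.8387, 0.0000] o=[0.6122, 0.3976, 0.0000] → [-0.4677, -0.3037, -0.4254, 0.5446, -0.8387, 0.0000]
J3: z=[0.5446, -0.8387, 0.0000] o=[0.6334, -0.2325, 0.7308] → [0.1453, 0.0943, -0.1000, 0.5446, -0.8387, 0.0000]
q̇ = J⁺·V = [0.2290, 0.7790, -0.9110]

0.2290 0.7790 -0.9110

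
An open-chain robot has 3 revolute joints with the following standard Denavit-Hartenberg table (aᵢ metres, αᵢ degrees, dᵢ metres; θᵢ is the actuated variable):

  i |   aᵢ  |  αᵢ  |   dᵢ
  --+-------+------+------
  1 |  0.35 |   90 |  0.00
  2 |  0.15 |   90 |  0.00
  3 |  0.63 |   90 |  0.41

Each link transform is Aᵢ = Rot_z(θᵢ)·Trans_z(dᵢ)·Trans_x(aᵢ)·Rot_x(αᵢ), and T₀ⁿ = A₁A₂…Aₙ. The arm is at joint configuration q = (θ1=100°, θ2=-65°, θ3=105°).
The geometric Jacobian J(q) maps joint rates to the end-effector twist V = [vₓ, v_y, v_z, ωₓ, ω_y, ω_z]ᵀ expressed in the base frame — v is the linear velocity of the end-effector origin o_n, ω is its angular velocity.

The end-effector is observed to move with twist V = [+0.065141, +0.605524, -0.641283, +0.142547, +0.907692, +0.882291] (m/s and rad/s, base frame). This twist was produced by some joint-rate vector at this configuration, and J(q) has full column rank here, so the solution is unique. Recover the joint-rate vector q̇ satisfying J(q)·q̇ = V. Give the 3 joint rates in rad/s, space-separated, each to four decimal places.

0.4770 0.2980 -0.9590

o_n = [0.6040, 0.0790, -0.1614]
J₁: ẑ×o_n = [-0.0790, 0.6040, 0.0000], ω = ẑ
J2: z=[0.9848, 0.1736, 0.0000] o=[-0.0608, 0.3447, 0.0000] → [-0.0280, 0.1590, -0.3771, 0.9848, 0.1736, 0.0000]
J3: z=[0.1574, -0.8925, -0.4226] o=[-0.0718, 0.4071, -0.1359] → [-0.1159, -0.2816, 0.5515, 0.1574, -0.8925, -0.4226]
q̇ = J⁺·V = [0.4770, 0.2980, -0.9590]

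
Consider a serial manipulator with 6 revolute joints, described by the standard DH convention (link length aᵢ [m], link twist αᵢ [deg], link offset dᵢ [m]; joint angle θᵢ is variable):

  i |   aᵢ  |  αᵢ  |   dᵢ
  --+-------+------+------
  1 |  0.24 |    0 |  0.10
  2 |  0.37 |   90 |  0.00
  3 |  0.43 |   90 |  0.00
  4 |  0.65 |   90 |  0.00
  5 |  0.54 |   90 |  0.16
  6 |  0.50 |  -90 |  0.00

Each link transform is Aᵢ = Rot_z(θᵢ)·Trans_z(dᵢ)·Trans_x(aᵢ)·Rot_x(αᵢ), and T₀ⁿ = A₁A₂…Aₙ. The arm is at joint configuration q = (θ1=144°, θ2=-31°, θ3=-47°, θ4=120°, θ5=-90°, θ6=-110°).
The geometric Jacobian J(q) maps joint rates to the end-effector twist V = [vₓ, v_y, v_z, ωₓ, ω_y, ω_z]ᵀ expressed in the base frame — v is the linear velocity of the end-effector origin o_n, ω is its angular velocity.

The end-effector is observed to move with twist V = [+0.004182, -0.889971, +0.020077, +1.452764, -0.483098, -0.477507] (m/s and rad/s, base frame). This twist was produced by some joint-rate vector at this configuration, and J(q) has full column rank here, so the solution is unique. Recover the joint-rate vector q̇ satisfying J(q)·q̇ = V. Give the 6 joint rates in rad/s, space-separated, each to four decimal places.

0.2510 -0.6880 0.7760 0.7680 -0.3860 -0.6530

o_n = [-0.0251, 0.7869, 0.4711]
J₁: ẑ×o_n = [-0.7869, -0.0251, 0.0000], ω = ẑ
J2: z=[0.0000, 0.0000, 1.0000] o=[-0.1942, 0.1411, 0.1000] → [-0.6459, 0.1691, 0.0000, 0.0000, 0.0000, 1.0000]
J3: z=[0.9205, 0.3907, 0.0000] o=[-0.3387, 0.4817, 0.1000] → [0.1450, -0.3416, 0.1585, 0.9205, 0.3907, 0.0000]
J4: z=[0.2858, -0.6732, -0.6820] o=[-0.4533, 0.7516, -0.2145] → [-0.4374, -0.4880, 0.2984, 0.2858, -0.6732, -0.6820]
J5: z=[0.2295, 0.7390, -0.6334] o=[0.1515, 0.7675, 0.0232] → [0.3433, 0.0090, 0.1349, 0.2295, 0.7390, -0.6334]
J6: z=[-0.9304, -0.0245, -0.3657] o=[0.0339, 1.2493, 0.2901] → [-0.1735, 0.1899, 0.4287, -0.9304, -0.0245, -0.3657]
q̇ = J⁺·V = [0.2510, -0.6880, 0.7760, 0.7680, -0.3860, -0.6530]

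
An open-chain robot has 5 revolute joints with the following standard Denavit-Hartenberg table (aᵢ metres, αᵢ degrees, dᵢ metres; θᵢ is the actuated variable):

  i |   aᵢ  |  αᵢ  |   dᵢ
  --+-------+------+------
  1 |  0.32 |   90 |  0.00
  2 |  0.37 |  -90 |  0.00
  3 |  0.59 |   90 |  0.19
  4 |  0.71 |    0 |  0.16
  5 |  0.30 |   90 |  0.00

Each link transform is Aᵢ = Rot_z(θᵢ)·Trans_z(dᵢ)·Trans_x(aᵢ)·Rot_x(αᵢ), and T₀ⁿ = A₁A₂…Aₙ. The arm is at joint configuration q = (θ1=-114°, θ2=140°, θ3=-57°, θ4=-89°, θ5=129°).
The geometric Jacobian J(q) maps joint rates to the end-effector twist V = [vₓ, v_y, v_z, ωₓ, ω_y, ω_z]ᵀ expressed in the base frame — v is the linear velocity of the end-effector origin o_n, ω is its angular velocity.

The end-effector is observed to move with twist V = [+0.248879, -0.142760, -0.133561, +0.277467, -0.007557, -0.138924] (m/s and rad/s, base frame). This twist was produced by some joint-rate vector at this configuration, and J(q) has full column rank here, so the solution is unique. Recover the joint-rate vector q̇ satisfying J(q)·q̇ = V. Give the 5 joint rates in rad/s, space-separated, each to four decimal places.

o_n = [-0.7182, 0.3172, 0.6935]
J₁: ẑ×o_n = [-0.3172, -0.7182, 0.0000], ω = ẑ
J2: z=[-0.9135, 0.4067, 0.0000] o=[-0.1302, -0.2923, 0.0000] → [0.2821, 0.6335, -0.3176, -0.9135, 0.4067, 0.0000]
J3: z=[0.2614, 0.5872, -0.7660] o=[-0.0149, -0.0334, 0.2378] → [0.5361, 0.4196, 0.5046, 0.2614, 0.5872, -0.7660]
J4: z=[-0.7589, -0.3654, -0.5391] o=[-0.3171, 0.5043, 0.2988] → [-0.2451, 0.5157, -0.0045, -0.7589, -0.3654, -0.5391]
J5: z=[-0.7589, -0.3654, -0.5391] o=[-0.6315, 0.0379, 0.7607] → [0.1751, -0.0043, -0.2436, -0.7589, -0.3654, -0.5391]
q̇ = J⁺·V = [-0.4380, -0.0790, -0.1610, -0.6560, 0.3300]

-0.4380 -0.0790 -0.1610 -0.6560 0.3300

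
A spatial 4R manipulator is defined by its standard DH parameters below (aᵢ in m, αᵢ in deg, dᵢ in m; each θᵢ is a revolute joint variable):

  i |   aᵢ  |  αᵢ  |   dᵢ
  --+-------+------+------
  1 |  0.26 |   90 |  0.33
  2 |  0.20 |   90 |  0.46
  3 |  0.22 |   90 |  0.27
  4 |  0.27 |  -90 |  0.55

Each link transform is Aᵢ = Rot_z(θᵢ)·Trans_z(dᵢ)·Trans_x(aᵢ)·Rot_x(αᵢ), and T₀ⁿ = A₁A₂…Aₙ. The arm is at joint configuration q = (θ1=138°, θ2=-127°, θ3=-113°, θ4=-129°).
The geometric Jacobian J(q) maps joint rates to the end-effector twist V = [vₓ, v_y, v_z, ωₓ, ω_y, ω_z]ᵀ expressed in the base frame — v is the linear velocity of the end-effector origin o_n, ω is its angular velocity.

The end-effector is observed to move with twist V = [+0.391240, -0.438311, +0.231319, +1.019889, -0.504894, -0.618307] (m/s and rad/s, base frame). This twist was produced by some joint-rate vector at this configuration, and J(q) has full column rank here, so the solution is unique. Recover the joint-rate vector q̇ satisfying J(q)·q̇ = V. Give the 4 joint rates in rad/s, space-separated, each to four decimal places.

-0.5450 0.6120 0.8310 -0.7800

o_n = [0.1175, 0.7403, 0.6264]
J₁: ẑ×o_n = [-0.7403, 0.1175, 0.0000], ω = ẑ
J2: z=[0.6691, 0.7431, 0.0000] o=[-0.1932, 0.1740, 0.3300] → [0.2203, -0.1984, 0.1480, 0.6691, 0.7431, 0.0000]
J3: z=[0.5935, -0.5344, 0.6018] o=[0.2040, 0.4353, 0.1703] → [-0.4274, -0.3228, 0.1348, 0.5935, -0.5344, 0.6018]
J4: z=[-0.1502, 0.6611, 0.7351] o=[0.1903, 0.1751, 0.4014] → [-0.2668, -0.0197, -0.0368, -0.1502, 0.6611, 0.7351]
q̇ = J⁺·V = [-0.5450, 0.6120, 0.8310, -0.7800]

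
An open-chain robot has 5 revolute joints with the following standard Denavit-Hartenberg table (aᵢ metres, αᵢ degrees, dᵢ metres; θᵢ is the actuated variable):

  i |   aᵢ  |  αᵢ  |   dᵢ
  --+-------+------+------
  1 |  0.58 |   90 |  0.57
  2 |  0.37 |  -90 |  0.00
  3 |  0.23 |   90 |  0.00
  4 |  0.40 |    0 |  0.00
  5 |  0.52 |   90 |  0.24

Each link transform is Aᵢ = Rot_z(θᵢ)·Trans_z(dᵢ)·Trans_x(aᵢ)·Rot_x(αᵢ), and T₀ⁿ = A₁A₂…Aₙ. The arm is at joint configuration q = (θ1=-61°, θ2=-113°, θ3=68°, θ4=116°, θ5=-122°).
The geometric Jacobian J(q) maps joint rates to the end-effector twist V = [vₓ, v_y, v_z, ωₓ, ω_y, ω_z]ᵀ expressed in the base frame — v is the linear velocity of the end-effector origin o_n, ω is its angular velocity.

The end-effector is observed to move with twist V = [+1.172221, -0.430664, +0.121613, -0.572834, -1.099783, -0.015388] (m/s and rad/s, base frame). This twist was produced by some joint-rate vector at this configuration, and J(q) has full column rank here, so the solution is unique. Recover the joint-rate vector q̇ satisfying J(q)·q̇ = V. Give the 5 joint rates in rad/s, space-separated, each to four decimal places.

o_n = [0.6496, -0.2638, -0.2918]
J₁: ẑ×o_n = [0.2638, 0.6496, -0.0000], ω = ẑ
J2: z=[-0.8746, -0.4848, 0.0000] o=[0.2812, -0.5073, 0.5700] → [0.4178, -0.7538, -0.0343, -0.8746, -0.4848, 0.0000]
J3: z=[0.4463, -0.8051, -0.3907] o=[0.2111, -0.3808, 0.2294] → [0.4654, 0.0613, 0.4053, 0.4463, -0.8051, -0.3907]
J4: z=[-0.5033, 0.1352, -0.8535] o=[0.3813, -0.2480, 0.1501] → [-0.0733, -0.4514, -0.0283, -0.5033, 0.1352, -0.8535]
J5: z=[-0.5033, 0.1352, -0.8535] o=[0.4120, -0.6387, 0.0701] → [0.2710, -0.3850, -0.2208, -0.5033, 0.1352, -0.8535]
q̇ = J⁺·V = [0.4100, 0.9840, 0.7960, -0.7150, 0.8490]

0.4100 0.9840 0.7960 -0.7150 0.8490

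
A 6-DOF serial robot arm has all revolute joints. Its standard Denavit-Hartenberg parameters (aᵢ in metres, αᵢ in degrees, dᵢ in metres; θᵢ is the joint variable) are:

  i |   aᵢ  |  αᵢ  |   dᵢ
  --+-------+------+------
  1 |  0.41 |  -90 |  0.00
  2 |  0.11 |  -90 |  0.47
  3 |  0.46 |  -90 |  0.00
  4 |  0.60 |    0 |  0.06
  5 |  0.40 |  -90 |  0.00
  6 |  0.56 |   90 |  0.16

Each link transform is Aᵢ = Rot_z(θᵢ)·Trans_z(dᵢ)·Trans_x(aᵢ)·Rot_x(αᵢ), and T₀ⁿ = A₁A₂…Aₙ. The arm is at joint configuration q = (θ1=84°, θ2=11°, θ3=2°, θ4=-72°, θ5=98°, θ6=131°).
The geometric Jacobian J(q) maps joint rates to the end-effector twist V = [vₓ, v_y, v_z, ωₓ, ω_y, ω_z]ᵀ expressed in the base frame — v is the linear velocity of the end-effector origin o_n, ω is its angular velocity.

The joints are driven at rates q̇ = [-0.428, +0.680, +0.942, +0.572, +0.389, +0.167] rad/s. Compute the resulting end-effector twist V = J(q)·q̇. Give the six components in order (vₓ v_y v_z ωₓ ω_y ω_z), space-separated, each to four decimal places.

1.1300 0.2903 -0.4786 0.2496 -0.2835 -1.1850

o_n = [-0.6977, 1.1239, -0.5436]
J₁: ẑ×o_n = [-1.1239, -0.6977, 0.0000], ω = ẑ
J2: z=[-0.9945, 0.1045, 0.0000] o=[0.0429, 0.4078, 0.0000] → [-0.0568, -0.5407, -0.6348, -0.9945, 0.1045, 0.0000]
J3: z=[-0.0199, -0.1898, -0.9816] o=[-0.4133, 0.5643, -0.0210] → [0.6485, 0.2687, -0.0651, -0.0199, -0.1898, -0.9816]
J4: z=[0.9903, -0.1385, 0.0067] o=[-0.3501, 1.0114, -0.1087] → [0.0595, 0.4284, 0.0633, 0.9903, -0.1385, 0.0067]
J5: z=[0.9903, -0.1385, 0.0067] o=[-0.2767, 1.0750, -0.7038] → [-0.0225, -0.1614, -0.0099, 0.9903, -0.1385, 0.0067]
J6: z=[-0.0422, -0.2555, 0.9659] o=[-0.2238, 1.4577, -0.6002] → [0.3080, -0.4553, -0.1070, -0.0422, -0.2555, 0.9659]
V = J·q̇ = [1.1300, 0.2903, -0.4786, 0.2496, -0.2835, -1.1850]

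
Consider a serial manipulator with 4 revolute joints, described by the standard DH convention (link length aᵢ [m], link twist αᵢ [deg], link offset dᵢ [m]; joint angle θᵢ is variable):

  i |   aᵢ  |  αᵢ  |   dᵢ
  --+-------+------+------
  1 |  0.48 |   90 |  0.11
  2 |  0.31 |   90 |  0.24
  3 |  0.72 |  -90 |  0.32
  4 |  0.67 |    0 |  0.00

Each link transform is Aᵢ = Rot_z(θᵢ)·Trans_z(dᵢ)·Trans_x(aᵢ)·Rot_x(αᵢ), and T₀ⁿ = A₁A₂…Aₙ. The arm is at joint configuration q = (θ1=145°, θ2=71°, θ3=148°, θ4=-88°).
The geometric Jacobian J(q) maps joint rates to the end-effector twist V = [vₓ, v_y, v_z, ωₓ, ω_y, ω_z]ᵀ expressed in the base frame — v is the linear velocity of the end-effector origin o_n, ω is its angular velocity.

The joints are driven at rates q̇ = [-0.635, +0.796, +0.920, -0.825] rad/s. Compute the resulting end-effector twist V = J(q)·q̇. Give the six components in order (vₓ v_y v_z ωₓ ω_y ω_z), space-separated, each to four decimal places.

o_n = [-0.7106, 1.2715, -0.5151]
J₁: ẑ×o_n = [-1.2715, -0.7106, 0.0000], ω = ẑ
J2: z=[0.5736, 0.8192, 0.0000] o=[-0.3932, 0.2753, 0.1100] → [-0.5121, 0.3586, 0.8314, 0.5736, 0.8192, 0.0000]
J3: z=[-0.7745, 0.5423, -0.3256] o=[-0.3382, 0.5298, 0.4031] → [-0.2565, -0.5900, -0.3725, -0.7745, 0.5423, -0.3256]
J4: z=[-0.3451, -0.7936, -0.5010] o=[-0.2044, 0.9019, -0.2784] → [0.3731, 0.1719, -0.5293, -0.3451, -0.7936, -0.5010]
V = J·q̇ = [-0.1441, 0.0520, 0.7558, 0.0287, 1.8057, -0.5212]

-0.1441 0.0520 0.7558 0.0287 1.8057 -0.5212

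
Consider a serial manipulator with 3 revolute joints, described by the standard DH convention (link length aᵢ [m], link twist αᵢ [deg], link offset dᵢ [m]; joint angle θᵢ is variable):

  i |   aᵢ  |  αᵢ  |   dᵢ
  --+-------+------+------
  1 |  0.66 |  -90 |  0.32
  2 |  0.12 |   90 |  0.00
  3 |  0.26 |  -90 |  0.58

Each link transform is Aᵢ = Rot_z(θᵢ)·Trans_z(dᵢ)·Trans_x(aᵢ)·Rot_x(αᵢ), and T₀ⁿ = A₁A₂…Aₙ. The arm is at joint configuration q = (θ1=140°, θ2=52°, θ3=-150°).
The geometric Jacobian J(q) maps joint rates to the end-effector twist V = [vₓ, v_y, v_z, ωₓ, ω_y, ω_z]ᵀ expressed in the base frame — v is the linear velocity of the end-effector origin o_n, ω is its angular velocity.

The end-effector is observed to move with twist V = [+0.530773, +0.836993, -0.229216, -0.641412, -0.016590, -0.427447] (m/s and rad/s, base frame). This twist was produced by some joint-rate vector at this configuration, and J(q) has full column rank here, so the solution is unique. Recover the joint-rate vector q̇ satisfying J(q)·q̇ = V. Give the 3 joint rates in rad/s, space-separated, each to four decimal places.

o_n = [-0.7225, 0.7760, 0.7600]
J₁: ẑ×o_n = [-0.7760, -0.7225, 0.0000], ω = ẑ
J2: z=[-0.6428, -0.7660, 0.0000] o=[-0.5056, 0.4242, 0.3200] → [-0.3370, 0.2828, -0.3923, -0.6428, -0.7660, 0.0000]
J3: z=[-0.6037, 0.5065, 0.6157] o=[-0.5622, 0.4717, 0.2254] → [0.0834, 0.2239, -0.1024, -0.6037, 0.5065, 0.6157]
q̇ = J⁺·V = [-0.8030, 0.4250, 0.6100]

-0.8030 0.4250 0.6100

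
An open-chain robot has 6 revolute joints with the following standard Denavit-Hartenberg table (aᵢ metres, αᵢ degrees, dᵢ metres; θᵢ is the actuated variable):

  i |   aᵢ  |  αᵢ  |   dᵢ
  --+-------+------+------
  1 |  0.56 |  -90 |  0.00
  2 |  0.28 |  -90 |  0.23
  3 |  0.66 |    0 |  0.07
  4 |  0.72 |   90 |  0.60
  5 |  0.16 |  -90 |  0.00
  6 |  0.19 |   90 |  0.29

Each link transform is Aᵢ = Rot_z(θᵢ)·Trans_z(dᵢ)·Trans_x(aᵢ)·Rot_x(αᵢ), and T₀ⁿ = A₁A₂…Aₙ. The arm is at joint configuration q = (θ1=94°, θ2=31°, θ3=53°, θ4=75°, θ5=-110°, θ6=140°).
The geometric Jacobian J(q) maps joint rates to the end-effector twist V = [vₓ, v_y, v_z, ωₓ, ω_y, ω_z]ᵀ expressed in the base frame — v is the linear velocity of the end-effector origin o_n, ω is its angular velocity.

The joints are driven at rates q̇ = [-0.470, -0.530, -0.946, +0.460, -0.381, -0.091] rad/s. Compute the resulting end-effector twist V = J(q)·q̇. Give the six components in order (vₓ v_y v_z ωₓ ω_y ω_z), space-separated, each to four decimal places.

o_n = [0.9803, 0.3190, -0.4637]
J₁: ẑ×o_n = [-0.3190, 0.9803, 0.0000], ω = ẑ
J2: z=[-0.9976, -0.0698, 0.0000] o=[-0.0391, 0.5586, 0.0000] → [0.0323, -0.4626, 0.3102, -0.9976, -0.0698, 0.0000]
J3: z=[0.0359, -0.5138, -0.8572] o=[-0.2852, 0.7820, -0.1442] → [-0.2327, -1.0733, 0.6336, 0.0359, -0.5138, -0.8572]
J4: z=[0.0359, -0.5138, -0.8572] o=[0.2193, 1.1225, -0.4088] → [-0.6605, -0.6503, 0.3621, 0.0359, -0.5138, -0.8572]
J5: z=[0.5670, 0.7168, -0.4059] o=[0.8334, 0.4747, -0.6948] → [0.1024, -0.1906, -0.1936, 0.5670, 0.7168, -0.4059]
J6: z=[0.7610, -0.2673, 0.5911] o=[0.7829, 0.5778, -0.5833] → [0.1210, 0.0257, -0.1442, 0.7610, -0.2673, 0.5911]
V = J·q̇ = [-0.0009, 0.5709, -0.5103, 0.2260, 0.0379, 0.0474]

-0.0009 0.5709 -0.5103 0.2260 0.0379 0.0474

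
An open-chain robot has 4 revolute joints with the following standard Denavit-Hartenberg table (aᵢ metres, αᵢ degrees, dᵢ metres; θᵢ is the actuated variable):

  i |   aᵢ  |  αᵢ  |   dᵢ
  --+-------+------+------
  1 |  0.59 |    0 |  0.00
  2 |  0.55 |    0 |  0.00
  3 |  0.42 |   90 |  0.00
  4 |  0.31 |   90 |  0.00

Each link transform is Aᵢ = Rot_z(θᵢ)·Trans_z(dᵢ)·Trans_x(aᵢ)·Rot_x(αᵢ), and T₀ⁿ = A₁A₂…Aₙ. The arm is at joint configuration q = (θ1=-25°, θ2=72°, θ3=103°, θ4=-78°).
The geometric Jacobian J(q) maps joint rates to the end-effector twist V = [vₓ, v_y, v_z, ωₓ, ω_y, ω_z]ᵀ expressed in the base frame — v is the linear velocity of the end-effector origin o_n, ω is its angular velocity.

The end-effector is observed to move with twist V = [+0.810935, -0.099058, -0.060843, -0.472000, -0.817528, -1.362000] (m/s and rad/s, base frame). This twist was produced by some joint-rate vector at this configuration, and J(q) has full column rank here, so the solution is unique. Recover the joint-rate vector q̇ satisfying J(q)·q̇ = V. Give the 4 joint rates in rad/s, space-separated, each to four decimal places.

o_n = [0.4903, 0.3951, -0.3032]
J₁: ẑ×o_n = [-0.3951, 0.4903, 0.0000], ω = ẑ
J2: z=[0.0000, 0.0000, 1.0000] o=[0.5347, -0.2493, 0.0000] → [-0.6445, -0.0444, 0.0000, 0.0000, 0.0000, 1.0000]
J3: z=[0.0000, 0.0000, 1.0000] o=[0.9098, 0.1529, 0.0000] → [-0.2422, -0.4195, 0.0000, 0.0000, 0.0000, 1.0000]
J4: z=[0.5000, 0.8660, 0.0000] o=[0.5461, 0.3629, 0.0000] → [-0.2626, 0.1516, 0.0645, 0.5000, 0.8660, 0.0000]
q̇ = J⁺·V = [-0.4040, -0.4260, -0.5320, -0.9440]

-0.4040 -0.4260 -0.5320 -0.9440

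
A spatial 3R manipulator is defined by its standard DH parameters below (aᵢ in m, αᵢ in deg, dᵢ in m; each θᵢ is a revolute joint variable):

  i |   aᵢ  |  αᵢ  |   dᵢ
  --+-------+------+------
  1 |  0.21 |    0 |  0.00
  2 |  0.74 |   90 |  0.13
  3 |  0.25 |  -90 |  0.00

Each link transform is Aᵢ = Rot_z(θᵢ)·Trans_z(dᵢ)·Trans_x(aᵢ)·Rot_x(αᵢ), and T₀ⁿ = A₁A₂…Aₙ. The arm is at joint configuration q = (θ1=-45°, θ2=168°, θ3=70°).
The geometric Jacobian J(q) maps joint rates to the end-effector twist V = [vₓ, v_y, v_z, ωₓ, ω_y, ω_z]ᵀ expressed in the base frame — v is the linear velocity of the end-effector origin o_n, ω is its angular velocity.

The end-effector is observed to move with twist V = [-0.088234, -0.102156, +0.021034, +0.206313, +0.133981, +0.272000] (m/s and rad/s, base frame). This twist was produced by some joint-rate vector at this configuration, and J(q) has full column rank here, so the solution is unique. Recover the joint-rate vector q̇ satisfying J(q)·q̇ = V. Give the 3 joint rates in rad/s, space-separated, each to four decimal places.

o_n = [-0.3011, 0.5438, 0.3649]
J₁: ẑ×o_n = [-0.5438, -0.3011, 0.0000], ω = ẑ
J2: z=[0.0000, 0.0000, 1.0000] o=[0.1485, -0.1485, 0.0000] → [-0.6923, -0.4496, 0.0000, 0.0000, 0.0000, 1.0000]
J3: z=[0.8387, 0.5446, 0.0000] o=[-0.2545, 0.4721, 0.1300] → [0.1279, -0.1970, 0.0855, 0.8387, 0.5446, 0.0000]
q̇ = J⁺·V = [0.4620, -0.1900, 0.2460]

0.4620 -0.1900 0.2460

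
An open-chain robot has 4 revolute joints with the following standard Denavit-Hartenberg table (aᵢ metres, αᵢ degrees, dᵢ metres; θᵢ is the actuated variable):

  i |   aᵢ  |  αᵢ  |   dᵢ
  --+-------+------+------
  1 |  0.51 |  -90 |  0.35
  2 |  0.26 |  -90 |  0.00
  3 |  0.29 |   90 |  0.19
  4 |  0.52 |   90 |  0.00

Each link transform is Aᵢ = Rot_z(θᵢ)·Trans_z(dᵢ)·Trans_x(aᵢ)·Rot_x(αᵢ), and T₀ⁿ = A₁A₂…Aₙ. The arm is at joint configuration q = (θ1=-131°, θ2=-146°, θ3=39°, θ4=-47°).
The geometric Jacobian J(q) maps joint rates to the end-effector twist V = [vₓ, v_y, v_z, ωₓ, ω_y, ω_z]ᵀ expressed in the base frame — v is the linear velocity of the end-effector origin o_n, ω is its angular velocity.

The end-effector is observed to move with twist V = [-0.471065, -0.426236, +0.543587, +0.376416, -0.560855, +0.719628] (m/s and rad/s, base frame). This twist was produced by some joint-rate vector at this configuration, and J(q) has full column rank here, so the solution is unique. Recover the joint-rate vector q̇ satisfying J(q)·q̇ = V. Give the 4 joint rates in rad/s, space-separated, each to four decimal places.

o_n = [-0.1571, 0.4377, 0.6178]
J₁: ẑ×o_n = [-0.4377, -0.1571, 0.0000], ω = ẑ
J2: z=[0.7547, -0.6561, 0.0000] o=[-0.3346, -0.3849, 0.3500] → [-0.1757, -0.2021, 0.7373, 0.7547, -0.6561, 0.0000]
J3: z=[-0.3669, -0.4220, 0.8290] o=[-0.1932, -0.2222, 0.4954] → [-0.5987, 0.0748, -0.2269, -0.3669, -0.4220, 0.8290]
J4: z=[0.9288, -0.1161, 0.3519] o=[-0.2780, -0.0417, 0.7789] → [-0.1500, 0.1923, 0.4593, 0.9288, -0.1161, 0.3519]
q̇ = J⁺·V = [0.9230, 0.9730, -0.0700, -0.4130]

0.9230 0.9730 -0.0700 -0.4130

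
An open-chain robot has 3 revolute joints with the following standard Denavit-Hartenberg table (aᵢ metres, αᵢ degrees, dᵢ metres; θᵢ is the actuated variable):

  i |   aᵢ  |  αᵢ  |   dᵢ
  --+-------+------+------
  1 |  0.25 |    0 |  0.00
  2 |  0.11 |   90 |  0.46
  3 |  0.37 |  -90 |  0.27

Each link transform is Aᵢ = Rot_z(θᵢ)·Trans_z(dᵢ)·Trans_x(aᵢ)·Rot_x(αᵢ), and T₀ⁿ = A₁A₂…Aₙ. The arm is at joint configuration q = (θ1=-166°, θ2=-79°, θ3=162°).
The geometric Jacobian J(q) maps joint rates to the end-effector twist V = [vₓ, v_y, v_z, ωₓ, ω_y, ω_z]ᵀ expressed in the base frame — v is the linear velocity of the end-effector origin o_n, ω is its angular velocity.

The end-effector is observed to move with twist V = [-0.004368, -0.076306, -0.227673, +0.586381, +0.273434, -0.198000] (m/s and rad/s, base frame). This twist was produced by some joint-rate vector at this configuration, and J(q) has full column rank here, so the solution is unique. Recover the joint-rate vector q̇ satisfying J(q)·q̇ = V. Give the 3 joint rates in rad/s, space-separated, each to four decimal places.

-0.2450 0.0470 0.6470

o_n = [0.1044, -0.1656, 0.5743]
J₁: ẑ×o_n = [0.1656, 0.1044, -0.0000], ω = ẑ
J2: z=[0.0000, 0.0000, 1.0000] o=[-0.2426, -0.0605, 0.0000] → [0.1051, 0.3469, -0.0000, 0.0000, 0.0000, 1.0000]
J3: z=[0.9063, 0.4226, 0.0000] o=[-0.2891, 0.0392, 0.4600] → [0.0483, -0.1036, -0.3519, 0.9063, 0.4226, 0.0000]
q̇ = J⁺·V = [-0.2450, 0.0470, 0.6470]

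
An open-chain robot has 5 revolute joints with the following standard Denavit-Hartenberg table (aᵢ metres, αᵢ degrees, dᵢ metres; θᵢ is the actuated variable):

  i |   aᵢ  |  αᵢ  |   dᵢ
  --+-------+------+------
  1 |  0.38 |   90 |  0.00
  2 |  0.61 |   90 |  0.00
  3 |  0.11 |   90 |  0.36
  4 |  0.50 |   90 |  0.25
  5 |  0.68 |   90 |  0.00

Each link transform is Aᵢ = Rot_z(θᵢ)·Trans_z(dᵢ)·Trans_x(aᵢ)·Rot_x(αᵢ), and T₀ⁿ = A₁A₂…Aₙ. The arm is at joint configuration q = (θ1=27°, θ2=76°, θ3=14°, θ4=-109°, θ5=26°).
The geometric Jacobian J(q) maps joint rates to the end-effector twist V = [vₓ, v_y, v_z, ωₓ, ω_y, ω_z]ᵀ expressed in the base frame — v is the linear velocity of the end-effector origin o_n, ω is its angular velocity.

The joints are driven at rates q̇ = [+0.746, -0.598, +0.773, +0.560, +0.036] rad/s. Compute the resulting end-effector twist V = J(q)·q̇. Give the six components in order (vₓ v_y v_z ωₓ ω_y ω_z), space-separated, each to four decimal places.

0.0835 -0.1392 1.3821 0.1786 1.3812 0.6556

o_n = [-0.4202, 0.4511, 0.6506]
J₁: ẑ×o_n = [-0.4511, -0.4202, 0.0000], ω = ẑ
J2: z=[0.4540, -0.8910, 0.0000] o=[0.3386, 0.1725, 0.0000] → [-0.5797, -0.2954, -0.5496, 0.4540, -0.8910, 0.0000]
J3: z=[0.8645, 0.4405, -0.2419] o=[0.4701, 0.2395, 0.5919] → [0.0771, 0.1646, 0.5751, 0.8645, 0.4405, -0.2419]
J4: z=[-0.3884, 0.8911, 0.2347] o=[0.8164, 0.3861, 0.6084] → [0.0224, -0.2739, 1.0767, -0.3884, 0.8911, 0.2347]
J5: z=[-0.0201, 0.2465, -0.9689] o=[0.2587, 0.4184, 0.6281] → [0.0373, 0.6582, 0.1666, -0.0201, 0.2465, -0.9689]
V = J·q̇ = [0.0835, -0.1392, 1.3821, 0.1786, 1.3812, 0.6556]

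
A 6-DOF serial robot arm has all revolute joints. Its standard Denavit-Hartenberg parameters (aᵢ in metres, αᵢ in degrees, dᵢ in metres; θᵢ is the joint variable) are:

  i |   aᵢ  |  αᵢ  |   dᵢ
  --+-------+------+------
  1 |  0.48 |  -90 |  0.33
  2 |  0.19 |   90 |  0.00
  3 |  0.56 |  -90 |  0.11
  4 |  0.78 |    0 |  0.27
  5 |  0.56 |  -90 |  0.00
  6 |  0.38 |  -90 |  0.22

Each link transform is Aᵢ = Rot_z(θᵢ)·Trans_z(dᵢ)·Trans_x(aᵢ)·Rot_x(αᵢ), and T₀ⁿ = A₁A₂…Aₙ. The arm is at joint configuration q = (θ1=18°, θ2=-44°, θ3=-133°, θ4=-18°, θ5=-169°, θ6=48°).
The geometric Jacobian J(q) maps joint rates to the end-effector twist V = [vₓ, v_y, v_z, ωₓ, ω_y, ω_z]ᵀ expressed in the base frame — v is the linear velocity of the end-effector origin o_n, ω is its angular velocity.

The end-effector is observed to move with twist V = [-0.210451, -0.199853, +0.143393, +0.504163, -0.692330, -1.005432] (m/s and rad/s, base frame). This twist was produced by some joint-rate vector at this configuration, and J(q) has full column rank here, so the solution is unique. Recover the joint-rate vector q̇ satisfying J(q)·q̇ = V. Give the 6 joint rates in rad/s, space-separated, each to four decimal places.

-0.7800 -0.6620 0.3690 -0.1520 0.2810 -0.7210

o_n = [0.1548, -0.2998, 0.5727]
J₁: ẑ×o_n = [0.2998, 0.1548, -0.0000], ω = ẑ
J2: z=[-0.3090, 0.9511, 0.0000] o=[0.4565, 0.1483, 0.3300] → [0.2309, 0.0750, 0.4255, -0.3090, 0.9511, 0.0000]
J3: z=[-0.6607, -0.2147, 0.7193] o=[0.5865, 0.1906, 0.4620] → [0.3290, -0.2374, 0.2313, -0.6607, -0.2147, 0.7193]
J4: z=[0.7111, -0.4860, 0.5080] o=[0.3791, -0.3075, 0.2758] → [-0.1482, -0.3251, -0.1036, 0.7111, -0.4860, 0.5080]
J5: z=[0.7111, -0.4860, 0.5080] o=[0.2334, -1.1189, 0.2349] → [-0.5803, -0.2802, 0.5442, 0.7111, -0.4860, 0.5080]
J6: z=[-0.6264, -0.1098, 0.7717] o=[0.4122, -0.6334, 0.4492] → [-0.2710, -0.1213, -0.2372, -0.6264, -0.1098, 0.7717]
q̇ = J⁺·V = [-0.7800, -0.6620, 0.3690, -0.1520, 0.2810, -0.7210]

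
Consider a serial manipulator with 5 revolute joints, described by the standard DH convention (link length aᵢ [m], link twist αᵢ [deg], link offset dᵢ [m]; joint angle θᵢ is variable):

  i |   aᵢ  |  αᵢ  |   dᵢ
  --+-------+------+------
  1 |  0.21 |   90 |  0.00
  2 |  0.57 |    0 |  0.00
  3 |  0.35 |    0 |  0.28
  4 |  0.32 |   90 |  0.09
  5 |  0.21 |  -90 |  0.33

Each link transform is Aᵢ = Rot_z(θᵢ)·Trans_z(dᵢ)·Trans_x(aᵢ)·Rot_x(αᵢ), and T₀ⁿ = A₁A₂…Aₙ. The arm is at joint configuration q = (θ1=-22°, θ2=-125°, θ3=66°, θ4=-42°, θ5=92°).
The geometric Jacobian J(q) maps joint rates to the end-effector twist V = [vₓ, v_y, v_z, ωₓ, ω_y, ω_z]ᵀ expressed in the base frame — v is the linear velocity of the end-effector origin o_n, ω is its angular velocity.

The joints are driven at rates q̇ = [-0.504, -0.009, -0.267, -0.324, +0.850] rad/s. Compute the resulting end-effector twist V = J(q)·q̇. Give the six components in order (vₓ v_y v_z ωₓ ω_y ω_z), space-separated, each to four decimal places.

o_n = [-0.5142, -0.4177, -1.0109]
J₁: ẑ×o_n = [0.4177, -0.5142, 0.0000], ω = ẑ
J2: z=[-0.3746, -0.9272, 0.0000] o=[0.1947, -0.0787, 0.0000] → [0.9373, -0.3787, -0.5303, -0.3746, -0.9272, 0.0000]
J3: z=[-0.3746, -0.9272, 0.0000] o=[-0.1084, 0.0438, -0.4669] → [0.5044, -0.2038, -0.2033, -0.3746, -0.9272, 0.0000]
J4: z=[-0.3746, -0.9272, 0.0000] o=[-0.0462, -0.2833, -0.7669] → [0.2262, -0.0914, -0.3836, -0.3746, -0.9272, 0.0000]
J5: z=[-0.9101, 0.3677, 0.1908] o=[-0.1365, -0.3439, -1.0810] → [0.0399, -0.0082, 0.2060, -0.9101, 0.3677, 0.1908]
V = J·q̇ = [-0.3930, 0.3396, 0.3585, -0.5489, 0.8689, -0.3418]

-0.3930 0.3396 0.3585 -0.5489 0.8689 -0.3418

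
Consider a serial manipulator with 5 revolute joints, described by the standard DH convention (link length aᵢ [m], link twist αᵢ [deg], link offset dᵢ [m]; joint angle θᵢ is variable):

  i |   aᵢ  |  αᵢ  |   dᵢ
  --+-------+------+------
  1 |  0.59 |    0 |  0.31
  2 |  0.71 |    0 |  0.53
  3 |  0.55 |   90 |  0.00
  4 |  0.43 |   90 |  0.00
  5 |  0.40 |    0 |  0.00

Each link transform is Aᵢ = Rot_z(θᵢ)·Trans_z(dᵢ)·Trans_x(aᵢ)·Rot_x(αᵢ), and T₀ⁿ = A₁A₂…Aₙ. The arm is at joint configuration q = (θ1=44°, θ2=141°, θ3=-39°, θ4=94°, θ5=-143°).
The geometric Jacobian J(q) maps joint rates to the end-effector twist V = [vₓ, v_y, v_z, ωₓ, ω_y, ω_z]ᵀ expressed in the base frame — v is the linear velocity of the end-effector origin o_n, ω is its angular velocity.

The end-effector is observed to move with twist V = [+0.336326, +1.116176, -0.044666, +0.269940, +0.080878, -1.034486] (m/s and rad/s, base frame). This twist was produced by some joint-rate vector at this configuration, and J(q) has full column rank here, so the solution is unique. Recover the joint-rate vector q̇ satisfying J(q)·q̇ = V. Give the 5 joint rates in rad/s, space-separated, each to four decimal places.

-0.5990 -0.4440 0.0210 0.2180 -0.1790

o_n = [-0.8671, 0.4516, 0.9503]
J₁: ẑ×o_n = [-0.4516, -0.8671, 0.0000], ω = ẑ
J2: z=[0.0000, 0.0000, 1.0000] o=[0.4244, 0.4098, 0.3100] → [-0.0418, -1.2915, 0.0000, 0.0000, 0.0000, 1.0000]
J3: z=[0.0000, 0.0000, 1.0000] o=[-0.2829, 0.3480, 0.8400] → [-0.1037, -0.5842, 0.0000, 0.0000, 0.0000, 1.0000]
J4: z=[0.5592, 0.8290, 0.0000] o=[-0.7389, 0.6555, 0.8400] → [0.0914, -0.0617, -0.0077, 0.5592, 0.8290, 0.0000]
J5: z=[-0.8270, 0.5578, 0.0698] o=[-0.7140, 0.6388, 1.2690] → [-0.1647, -0.2742, 0.2401, -0.8270, 0.5578, 0.0698]
q̇ = J⁺·V = [-0.5990, -0.4440, 0.0210, 0.2180, -0.1790]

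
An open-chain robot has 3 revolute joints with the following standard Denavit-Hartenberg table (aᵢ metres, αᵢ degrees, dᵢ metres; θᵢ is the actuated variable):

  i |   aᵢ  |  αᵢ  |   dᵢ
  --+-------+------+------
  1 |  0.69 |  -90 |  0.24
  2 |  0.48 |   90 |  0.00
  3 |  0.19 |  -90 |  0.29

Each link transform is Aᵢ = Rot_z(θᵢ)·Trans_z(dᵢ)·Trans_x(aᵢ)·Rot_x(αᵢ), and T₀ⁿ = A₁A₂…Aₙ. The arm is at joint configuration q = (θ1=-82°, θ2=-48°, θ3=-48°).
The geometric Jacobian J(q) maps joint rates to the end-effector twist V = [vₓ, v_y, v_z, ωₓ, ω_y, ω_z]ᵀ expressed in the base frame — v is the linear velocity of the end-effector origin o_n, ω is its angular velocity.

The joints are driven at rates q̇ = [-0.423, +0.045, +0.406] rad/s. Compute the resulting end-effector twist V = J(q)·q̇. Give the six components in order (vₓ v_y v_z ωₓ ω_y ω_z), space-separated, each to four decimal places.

o_n = [-0.0172, -0.8918, 0.8852]
J₁: ẑ×o_n = [0.8918, -0.0172, 0.0000], ω = ẑ
J2: z=[0.9903, 0.1392, 0.0000] o=[0.0960, -0.6833, 0.2400] → [0.0898, -0.6390, -0.1907, 0.9903, 0.1392, 0.0000]
J3: z=[-0.1034, 0.7359, 0.6691] o=[0.1407, -1.0013, 0.5967] → [0.1390, -0.0759, 0.1049, -0.1034, 0.7359, 0.6691]
V = J·q̇ = [-0.3167, -0.0523, 0.0340, 0.0026, 0.3050, -0.1513]

-0.3167 -0.0523 0.0340 0.0026 0.3050 -0.1513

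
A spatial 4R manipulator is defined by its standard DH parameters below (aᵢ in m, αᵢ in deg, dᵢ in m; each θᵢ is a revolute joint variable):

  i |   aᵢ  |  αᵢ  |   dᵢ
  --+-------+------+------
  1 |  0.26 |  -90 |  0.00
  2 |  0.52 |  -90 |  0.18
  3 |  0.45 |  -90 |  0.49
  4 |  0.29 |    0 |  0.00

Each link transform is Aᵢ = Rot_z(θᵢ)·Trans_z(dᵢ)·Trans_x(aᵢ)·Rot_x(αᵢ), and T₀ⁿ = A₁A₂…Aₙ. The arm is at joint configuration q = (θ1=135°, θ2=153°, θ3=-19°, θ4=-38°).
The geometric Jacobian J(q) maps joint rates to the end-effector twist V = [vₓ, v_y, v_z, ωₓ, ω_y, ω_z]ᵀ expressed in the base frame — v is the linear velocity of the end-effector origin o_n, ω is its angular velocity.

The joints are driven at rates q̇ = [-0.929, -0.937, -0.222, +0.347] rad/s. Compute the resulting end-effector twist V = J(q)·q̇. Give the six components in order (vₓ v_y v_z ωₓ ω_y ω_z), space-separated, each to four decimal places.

-1.0609 -0.5859 -1.3291 0.8945 0.8946 -1.1781

o_n = [0.4791, -1.0461, 0.0683]
J₁: ẑ×o_n = [1.0461, 0.4791, -0.0000], ω = ẑ
J2: z=[-0.7071, -0.7071, 0.0000] o=[-0.1838, 0.1838, 0.0000] → [-0.0483, 0.0483, 1.3385, -0.7071, -0.7071, 0.0000]
J3: z=[0.3210, -0.3210, 0.8910] o=[0.0165, -0.2711, -0.2361] → [0.5928, 0.3145, -0.1003, 0.3210, -0.3210, 0.8910]
J4: z=[0.8737, 0.4635, -0.1478] o=[0.3383, -0.8000, 0.0074] → [-0.0081, -0.0741, -0.2803, 0.8737, 0.4635, -0.1478]
V = J·q̇ = [-1.0609, -0.5859, -1.3291, 0.8945, 0.8946, -1.1781]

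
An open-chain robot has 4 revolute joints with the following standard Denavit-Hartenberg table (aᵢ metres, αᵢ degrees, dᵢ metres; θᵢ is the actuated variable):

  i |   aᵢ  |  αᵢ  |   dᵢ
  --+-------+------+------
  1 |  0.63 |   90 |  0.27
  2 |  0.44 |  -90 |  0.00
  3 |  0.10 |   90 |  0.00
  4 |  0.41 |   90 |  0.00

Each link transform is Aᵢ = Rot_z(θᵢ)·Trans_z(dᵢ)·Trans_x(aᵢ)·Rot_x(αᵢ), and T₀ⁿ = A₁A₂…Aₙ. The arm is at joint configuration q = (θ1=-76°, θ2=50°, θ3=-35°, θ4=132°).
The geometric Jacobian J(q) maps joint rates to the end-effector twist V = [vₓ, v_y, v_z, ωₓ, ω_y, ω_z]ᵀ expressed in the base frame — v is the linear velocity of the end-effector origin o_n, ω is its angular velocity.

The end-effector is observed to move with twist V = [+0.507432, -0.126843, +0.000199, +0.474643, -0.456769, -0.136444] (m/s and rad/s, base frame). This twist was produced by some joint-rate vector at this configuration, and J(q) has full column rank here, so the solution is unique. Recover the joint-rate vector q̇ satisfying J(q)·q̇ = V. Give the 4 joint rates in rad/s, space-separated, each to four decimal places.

o_n = [0.2392, -0.5460, 0.6935]
J₁: ẑ×o_n = [0.5460, 0.2392, -0.0000], ω = ẑ
J2: z=[-0.9703, -0.2419, 0.0000] o=[0.1524, -0.6113, 0.2700] → [-0.1025, 0.4109, -0.0424, -0.9703, -0.2419, 0.0000]
J3: z=[-0.1853, 0.7433, 0.6428] o=[0.2208, -0.8857, 0.6071] → [-0.1541, 0.0278, -0.0766, -0.1853, 0.7433, 0.6428]
J4: z=[-0.8840, 0.1596, -0.4394] o=[0.1779, -0.9507, 0.6698] → [0.1816, -0.0060, -0.3675, -0.8840, 0.1596, -0.4394]
q̇ = J⁺·V = [0.5100, -0.5450, -0.8430, 0.2380]

0.5100 -0.5450 -0.8430 0.2380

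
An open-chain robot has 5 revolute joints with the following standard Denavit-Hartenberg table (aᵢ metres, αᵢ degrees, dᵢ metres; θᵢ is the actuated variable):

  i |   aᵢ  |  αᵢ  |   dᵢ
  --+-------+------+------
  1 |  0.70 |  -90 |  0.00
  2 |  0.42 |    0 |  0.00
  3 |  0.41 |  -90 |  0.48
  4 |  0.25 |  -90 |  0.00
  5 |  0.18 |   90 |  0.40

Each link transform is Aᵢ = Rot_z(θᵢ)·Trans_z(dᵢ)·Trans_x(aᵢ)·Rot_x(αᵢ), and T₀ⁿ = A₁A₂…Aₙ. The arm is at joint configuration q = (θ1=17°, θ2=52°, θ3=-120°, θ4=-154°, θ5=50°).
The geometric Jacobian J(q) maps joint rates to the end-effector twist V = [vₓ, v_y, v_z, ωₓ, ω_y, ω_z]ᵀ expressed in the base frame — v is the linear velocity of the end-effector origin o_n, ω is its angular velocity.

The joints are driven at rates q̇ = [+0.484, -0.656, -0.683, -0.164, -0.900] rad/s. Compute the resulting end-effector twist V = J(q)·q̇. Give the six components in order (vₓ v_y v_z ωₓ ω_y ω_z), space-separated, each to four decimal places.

-0.7439 0.2723 -0.0943 0.3412 -2.1417 0.1796

o_n = [0.5941, 1.2271, -0.0413]
J₁: ẑ×o_n = [-1.2271, 0.5941, 0.0000], ω = ẑ
J2: z=[-0.2924, 0.9563, 0.0000] o=[0.6694, 0.2047, 0.0000] → [-0.0395, -0.0121, -0.2269, -0.2924, 0.9563, 0.0000]
J3: z=[-0.2924, 0.9563, 0.0000] o=[0.9167, 0.2803, -0.3310] → [0.2770, 0.0847, 0.0317, -0.2924, 0.9563, 0.0000]
J4: z=[0.8867, 0.2711, -0.3746] o=[0.9232, 0.7842, 0.0492] → [0.1414, 0.2036, 0.4820, 0.8867, 0.2711, -0.3746]
J5: z=[-0.1057, 0.9075, 0.4065] o=[0.8107, 0.8644, -0.1592] → [-0.0405, -0.0756, 0.1583, -0.1057, 0.9075, 0.4065]
V = J·q̇ = [-0.7439, 0.2723, -0.0943, 0.3412, -2.1417, 0.1796]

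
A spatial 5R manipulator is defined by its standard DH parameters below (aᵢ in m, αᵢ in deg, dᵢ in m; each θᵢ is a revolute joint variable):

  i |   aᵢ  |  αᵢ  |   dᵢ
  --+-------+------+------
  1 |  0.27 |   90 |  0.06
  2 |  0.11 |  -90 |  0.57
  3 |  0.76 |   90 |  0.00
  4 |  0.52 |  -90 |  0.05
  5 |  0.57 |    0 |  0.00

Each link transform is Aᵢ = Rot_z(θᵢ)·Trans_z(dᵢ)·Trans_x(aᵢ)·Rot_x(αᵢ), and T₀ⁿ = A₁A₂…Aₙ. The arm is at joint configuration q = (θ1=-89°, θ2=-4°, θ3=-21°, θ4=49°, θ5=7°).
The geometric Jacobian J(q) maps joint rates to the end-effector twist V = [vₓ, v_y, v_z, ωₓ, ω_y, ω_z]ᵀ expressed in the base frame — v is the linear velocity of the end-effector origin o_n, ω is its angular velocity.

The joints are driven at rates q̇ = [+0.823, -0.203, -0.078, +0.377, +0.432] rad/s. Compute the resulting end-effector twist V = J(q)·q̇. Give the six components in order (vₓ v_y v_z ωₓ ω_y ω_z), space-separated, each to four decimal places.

o_n = [-1.0476, -1.8336, 0.7734]
J₁: ẑ×o_n = [1.8336, -1.0476, 0.0000], ω = ẑ
J2: z=[-0.9998, -0.0175, 0.0000] o=[0.0047, -0.2700, 0.0600] → [-0.0125, 0.7133, 1.5450, -0.9998, -0.0175, 0.0000]
J3: z=[0.0012, -0.0697, 0.9976] o=[-0.5633, -0.3896, 0.0523] → [1.3902, -0.4840, -0.0355, 0.0012, -0.0697, 0.9976]
J4: z=[-0.9397, 0.3411, 0.0250] o=[-0.8233, -1.1021, 0.0028] → [0.2812, 0.7185, 0.7639, -0.9397, 0.3411, 0.0250]
J5: z=[0.2590, 0.6617, 0.7036] o=[-0.9865, -1.4322, 0.3734] → [0.5471, -0.1466, -0.0635, 0.2590, 0.6617, 0.7036]
V = J·q̇ = [1.7455, -0.7617, -0.0503, -0.0395, 0.4235, 1.0586]

1.7455 -0.7617 -0.0503 -0.0395 0.4235 1.0586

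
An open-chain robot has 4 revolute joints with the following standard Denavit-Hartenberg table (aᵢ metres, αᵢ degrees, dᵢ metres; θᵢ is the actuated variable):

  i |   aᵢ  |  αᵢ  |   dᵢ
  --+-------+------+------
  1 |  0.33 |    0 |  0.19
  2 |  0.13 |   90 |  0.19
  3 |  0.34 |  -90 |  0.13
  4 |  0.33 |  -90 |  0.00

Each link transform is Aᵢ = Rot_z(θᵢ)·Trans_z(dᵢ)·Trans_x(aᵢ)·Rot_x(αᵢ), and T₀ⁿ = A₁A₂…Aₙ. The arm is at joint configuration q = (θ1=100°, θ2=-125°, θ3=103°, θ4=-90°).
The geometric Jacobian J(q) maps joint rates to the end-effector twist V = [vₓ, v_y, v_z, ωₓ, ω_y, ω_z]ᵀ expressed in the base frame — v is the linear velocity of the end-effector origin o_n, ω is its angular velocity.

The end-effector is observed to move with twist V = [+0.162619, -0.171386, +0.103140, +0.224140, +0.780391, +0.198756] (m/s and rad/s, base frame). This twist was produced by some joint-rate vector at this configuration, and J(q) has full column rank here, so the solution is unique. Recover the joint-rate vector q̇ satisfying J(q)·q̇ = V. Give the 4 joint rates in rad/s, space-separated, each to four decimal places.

0.5220 -0.2940 -0.8020 0.1300

o_n = [-0.2032, -0.1145, 0.7113]
J₁: ẑ×o_n = [0.1145, -0.2032, 0.0000], ω = ẑ
J2: z=[0.0000, 0.0000, 1.0000] o=[-0.0573, 0.3250, 0.1900] → [0.4395, -0.1459, 0.0000, 0.0000, 0.0000, 1.0000]
J3: z=[-0.4226, -0.9063, 0.0000] o=[0.0605, 0.2700, 0.3800] → [-0.3002, 0.1400, -0.0765, -0.4226, -0.9063, 0.0000]
J4: z=[-0.8831, 0.4118, -0.2250] o=[-0.0637, 0.1845, 0.7113] → [-0.0673, 0.0314, 0.3215, -0.8831, 0.4118, -0.2250]
q̇ = J⁺·V = [0.5220, -0.2940, -0.8020, 0.1300]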